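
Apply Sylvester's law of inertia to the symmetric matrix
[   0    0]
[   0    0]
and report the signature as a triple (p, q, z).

Answer: (0, 0, 2)

Derivation:
step 0: row/col 0 already zero → sign 0
step 1: row/col 1 already zero → sign 0
signature = (0, 0, 2)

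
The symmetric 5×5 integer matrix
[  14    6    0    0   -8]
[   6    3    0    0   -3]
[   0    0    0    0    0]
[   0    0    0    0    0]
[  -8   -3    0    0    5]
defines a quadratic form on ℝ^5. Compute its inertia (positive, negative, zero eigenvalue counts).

step 0: pivot 14 → sign +
step 1: pivot 3/7 → sign +
step 2: row/col 2 already zero → sign 0
step 3: row/col 3 already zero → sign 0
step 4: row/col 4 already zero → sign 0
signature = (2, 0, 3)

Answer: (2, 0, 3)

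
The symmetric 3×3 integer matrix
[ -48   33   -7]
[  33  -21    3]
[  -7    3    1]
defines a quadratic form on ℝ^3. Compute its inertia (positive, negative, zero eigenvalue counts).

step 0: pivot -48 → sign −
step 1: pivot 27/16 → sign +
step 2: pivot 2/27 → sign +
signature = (2, 1, 0)

Answer: (2, 1, 0)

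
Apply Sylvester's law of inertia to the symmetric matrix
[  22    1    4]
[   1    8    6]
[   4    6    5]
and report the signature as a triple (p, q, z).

Answer: (3, 0, 0)

Derivation:
step 0: pivot 22 → sign +
step 1: pivot 175/22 → sign +
step 2: pivot 3/175 → sign +
signature = (3, 0, 0)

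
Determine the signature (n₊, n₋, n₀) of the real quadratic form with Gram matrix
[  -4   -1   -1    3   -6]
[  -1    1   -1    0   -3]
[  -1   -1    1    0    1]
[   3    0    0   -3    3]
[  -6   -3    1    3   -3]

step 0: pivot -4 → sign −
step 1: pivot 5/4 → sign +
step 2: pivot 4/5 → sign +
step 3: pivot -3 → sign −
step 4: pivot 1 → sign +
signature = (3, 2, 0)

Answer: (3, 2, 0)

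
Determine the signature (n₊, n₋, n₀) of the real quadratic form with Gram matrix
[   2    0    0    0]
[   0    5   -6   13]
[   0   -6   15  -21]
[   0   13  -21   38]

Answer: (4, 0, 0)

Derivation:
step 0: pivot 2 → sign +
step 1: pivot 5 → sign +
step 2: pivot 39/5 → sign +
step 3: pivot 6/13 → sign +
signature = (4, 0, 0)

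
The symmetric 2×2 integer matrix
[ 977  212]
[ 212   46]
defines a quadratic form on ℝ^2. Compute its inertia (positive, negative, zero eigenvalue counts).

step 0: pivot 977 → sign +
step 1: pivot -2/977 → sign −
signature = (1, 1, 0)

Answer: (1, 1, 0)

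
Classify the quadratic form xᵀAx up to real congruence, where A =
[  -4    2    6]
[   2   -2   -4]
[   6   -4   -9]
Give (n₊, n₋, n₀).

Answer: (1, 2, 0)

Derivation:
step 0: pivot -4 → sign −
step 1: pivot -1 → sign −
step 2: pivot 1 → sign +
signature = (1, 2, 0)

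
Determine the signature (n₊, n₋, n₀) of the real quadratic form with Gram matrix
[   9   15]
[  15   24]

step 0: pivot 9 → sign +
step 1: pivot -1 → sign −
signature = (1, 1, 0)

Answer: (1, 1, 0)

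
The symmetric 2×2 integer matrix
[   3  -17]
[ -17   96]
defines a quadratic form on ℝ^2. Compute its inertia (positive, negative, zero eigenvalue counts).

Answer: (1, 1, 0)

Derivation:
step 0: pivot 3 → sign +
step 1: pivot -1/3 → sign −
signature = (1, 1, 0)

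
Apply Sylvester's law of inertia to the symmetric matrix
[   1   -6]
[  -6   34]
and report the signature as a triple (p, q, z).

Answer: (1, 1, 0)

Derivation:
step 0: pivot 1 → sign +
step 1: pivot -2 → sign −
signature = (1, 1, 0)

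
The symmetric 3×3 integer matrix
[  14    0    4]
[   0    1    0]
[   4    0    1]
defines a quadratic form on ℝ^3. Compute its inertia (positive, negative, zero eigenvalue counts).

Answer: (2, 1, 0)

Derivation:
step 0: pivot 14 → sign +
step 1: pivot 1 → sign +
step 2: pivot -1/7 → sign −
signature = (2, 1, 0)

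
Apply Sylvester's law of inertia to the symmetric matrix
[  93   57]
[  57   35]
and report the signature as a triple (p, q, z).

step 0: pivot 93 → sign +
step 1: pivot 2/31 → sign +
signature = (2, 0, 0)

Answer: (2, 0, 0)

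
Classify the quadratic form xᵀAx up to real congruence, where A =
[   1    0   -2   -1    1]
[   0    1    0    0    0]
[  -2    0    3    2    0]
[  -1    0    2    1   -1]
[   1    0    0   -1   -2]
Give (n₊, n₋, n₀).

Answer: (3, 1, 1)

Derivation:
step 0: pivot 1 → sign +
step 1: pivot 1 → sign +
step 2: pivot -1 → sign −
step 3: pivot 1 → sign +
step 4: row/col 4 already zero → sign 0
signature = (3, 1, 1)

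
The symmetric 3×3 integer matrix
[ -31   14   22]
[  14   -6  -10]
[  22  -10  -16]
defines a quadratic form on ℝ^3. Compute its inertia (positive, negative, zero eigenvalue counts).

step 0: pivot -31 → sign −
step 1: pivot 10/31 → sign +
step 2: pivot -2/5 → sign −
signature = (1, 2, 0)

Answer: (1, 2, 0)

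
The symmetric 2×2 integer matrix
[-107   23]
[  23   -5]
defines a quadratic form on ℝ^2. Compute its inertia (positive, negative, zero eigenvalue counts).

Answer: (0, 2, 0)

Derivation:
step 0: pivot -107 → sign −
step 1: pivot -6/107 → sign −
signature = (0, 2, 0)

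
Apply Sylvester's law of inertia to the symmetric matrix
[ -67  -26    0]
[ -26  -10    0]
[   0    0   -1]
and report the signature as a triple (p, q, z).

Answer: (1, 2, 0)

Derivation:
step 0: pivot -67 → sign −
step 1: pivot 6/67 → sign +
step 2: pivot -1 → sign −
signature = (1, 2, 0)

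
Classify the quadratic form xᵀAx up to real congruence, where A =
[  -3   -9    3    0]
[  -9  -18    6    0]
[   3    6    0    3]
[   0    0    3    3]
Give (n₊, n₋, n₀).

Answer: (2, 2, 0)

Derivation:
step 0: pivot -3 → sign −
step 1: pivot 9 → sign +
step 2: pivot 2 → sign +
step 3: pivot -3/2 → sign −
signature = (2, 2, 0)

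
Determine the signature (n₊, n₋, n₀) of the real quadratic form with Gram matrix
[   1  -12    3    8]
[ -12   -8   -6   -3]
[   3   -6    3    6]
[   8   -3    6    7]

step 0: pivot 1 → sign +
step 1: pivot -152 → sign −
step 2: pivot -3/38 → sign −
step 3: pivot 3/2 → sign +
signature = (2, 2, 0)

Answer: (2, 2, 0)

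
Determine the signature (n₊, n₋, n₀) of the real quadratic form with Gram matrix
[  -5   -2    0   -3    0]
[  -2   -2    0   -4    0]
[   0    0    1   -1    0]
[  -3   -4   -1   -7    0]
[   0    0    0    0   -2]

Answer: (2, 3, 0)

Derivation:
step 0: pivot -5 → sign −
step 1: pivot -6/5 → sign −
step 2: pivot 1 → sign +
step 3: pivot 1/3 → sign +
step 4: pivot -2 → sign −
signature = (2, 3, 0)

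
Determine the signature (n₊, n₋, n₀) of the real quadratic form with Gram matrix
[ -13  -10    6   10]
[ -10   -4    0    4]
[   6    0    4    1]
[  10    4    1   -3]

step 0: pivot -13 → sign −
step 1: pivot 48/13 → sign +
step 2: pivot 1 → sign +
step 3: row/col 3 already zero → sign 0
signature = (2, 1, 1)

Answer: (2, 1, 1)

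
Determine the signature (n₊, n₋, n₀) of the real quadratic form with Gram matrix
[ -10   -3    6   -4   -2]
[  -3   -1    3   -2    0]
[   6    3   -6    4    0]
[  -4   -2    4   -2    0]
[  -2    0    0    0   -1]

step 0: pivot -10 → sign −
step 1: pivot -1/10 → sign −
step 2: pivot 12 → sign +
step 3: pivot 2/3 → sign +
step 4: row/col 4 already zero → sign 0
signature = (2, 2, 1)

Answer: (2, 2, 1)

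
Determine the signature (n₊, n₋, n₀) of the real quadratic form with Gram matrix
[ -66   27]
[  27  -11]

step 0: pivot -66 → sign −
step 1: pivot 1/22 → sign +
signature = (1, 1, 0)

Answer: (1, 1, 0)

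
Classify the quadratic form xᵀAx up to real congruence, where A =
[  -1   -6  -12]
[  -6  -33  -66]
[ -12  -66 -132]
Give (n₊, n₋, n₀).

Answer: (1, 1, 1)

Derivation:
step 0: pivot -1 → sign −
step 1: pivot 3 → sign +
step 2: row/col 2 already zero → sign 0
signature = (1, 1, 1)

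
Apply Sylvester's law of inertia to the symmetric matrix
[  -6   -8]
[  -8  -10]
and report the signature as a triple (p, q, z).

Answer: (1, 1, 0)

Derivation:
step 0: pivot -6 → sign −
step 1: pivot 2/3 → sign +
signature = (1, 1, 0)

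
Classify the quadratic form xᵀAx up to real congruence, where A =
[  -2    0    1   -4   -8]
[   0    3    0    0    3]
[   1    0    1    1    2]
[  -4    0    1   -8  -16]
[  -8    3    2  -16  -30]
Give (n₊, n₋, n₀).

Answer: (2, 3, 0)

Derivation:
step 0: pivot -2 → sign −
step 1: pivot 3 → sign +
step 2: pivot 3/2 → sign +
step 3: pivot -2/3 → sign −
step 4: pivot -1 → sign −
signature = (2, 3, 0)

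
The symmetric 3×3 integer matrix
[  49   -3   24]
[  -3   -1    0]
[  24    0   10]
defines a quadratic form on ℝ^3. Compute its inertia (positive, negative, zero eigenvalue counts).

Answer: (2, 1, 0)

Derivation:
step 0: pivot 49 → sign +
step 1: pivot -58/49 → sign −
step 2: pivot 2/29 → sign +
signature = (2, 1, 0)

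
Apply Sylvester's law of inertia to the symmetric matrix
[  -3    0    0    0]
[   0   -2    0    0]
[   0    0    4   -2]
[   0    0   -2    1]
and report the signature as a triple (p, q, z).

step 0: pivot -3 → sign −
step 1: pivot -2 → sign −
step 2: pivot 4 → sign +
step 3: row/col 3 already zero → sign 0
signature = (1, 2, 1)

Answer: (1, 2, 1)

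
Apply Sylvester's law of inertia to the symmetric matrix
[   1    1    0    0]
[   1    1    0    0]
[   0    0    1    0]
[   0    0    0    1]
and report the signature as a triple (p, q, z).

Answer: (3, 0, 1)

Derivation:
step 0: pivot 1 → sign +
step 1: pivot 1 → sign +
step 2: pivot 1 → sign +
step 3: row/col 3 already zero → sign 0
signature = (3, 0, 1)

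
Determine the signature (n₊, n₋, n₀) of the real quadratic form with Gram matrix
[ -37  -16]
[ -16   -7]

step 0: pivot -37 → sign −
step 1: pivot -3/37 → sign −
signature = (0, 2, 0)

Answer: (0, 2, 0)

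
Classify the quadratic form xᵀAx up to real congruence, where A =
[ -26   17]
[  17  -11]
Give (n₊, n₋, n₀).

Answer: (1, 1, 0)

Derivation:
step 0: pivot -26 → sign −
step 1: pivot 3/26 → sign +
signature = (1, 1, 0)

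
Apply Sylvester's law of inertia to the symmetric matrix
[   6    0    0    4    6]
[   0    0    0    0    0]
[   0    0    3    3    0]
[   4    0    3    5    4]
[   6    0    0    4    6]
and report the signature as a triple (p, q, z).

Answer: (2, 1, 2)

Derivation:
step 0: pivot 6 → sign +
step 1: pivot 3 → sign +
step 2: pivot -2/3 → sign −
step 3: row/col 3 already zero → sign 0
step 4: row/col 4 already zero → sign 0
signature = (2, 1, 2)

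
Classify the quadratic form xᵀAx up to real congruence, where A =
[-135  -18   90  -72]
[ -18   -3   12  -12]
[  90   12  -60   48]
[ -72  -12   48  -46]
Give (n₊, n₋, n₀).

step 0: pivot -135 → sign −
step 1: pivot -3/5 → sign −
step 2: pivot 2 → sign +
step 3: row/col 3 already zero → sign 0
signature = (1, 2, 1)

Answer: (1, 2, 1)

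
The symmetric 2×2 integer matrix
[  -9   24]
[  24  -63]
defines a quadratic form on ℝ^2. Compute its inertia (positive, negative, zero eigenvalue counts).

step 0: pivot -9 → sign −
step 1: pivot 1 → sign +
signature = (1, 1, 0)

Answer: (1, 1, 0)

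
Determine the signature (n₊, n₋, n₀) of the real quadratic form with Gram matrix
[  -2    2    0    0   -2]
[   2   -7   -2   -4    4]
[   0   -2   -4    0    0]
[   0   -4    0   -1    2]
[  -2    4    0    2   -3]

step 0: pivot -2 → sign −
step 1: pivot -5 → sign −
step 2: pivot -16/5 → sign −
step 3: pivot 3 → sign +
step 4: row/col 4 already zero → sign 0
signature = (1, 3, 1)

Answer: (1, 3, 1)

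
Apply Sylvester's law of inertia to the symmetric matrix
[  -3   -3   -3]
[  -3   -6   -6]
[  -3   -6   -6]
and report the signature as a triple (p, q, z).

step 0: pivot -3 → sign −
step 1: pivot -3 → sign −
step 2: row/col 2 already zero → sign 0
signature = (0, 2, 1)

Answer: (0, 2, 1)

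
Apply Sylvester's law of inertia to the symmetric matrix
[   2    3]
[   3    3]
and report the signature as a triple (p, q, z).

step 0: pivot 2 → sign +
step 1: pivot -3/2 → sign −
signature = (1, 1, 0)

Answer: (1, 1, 0)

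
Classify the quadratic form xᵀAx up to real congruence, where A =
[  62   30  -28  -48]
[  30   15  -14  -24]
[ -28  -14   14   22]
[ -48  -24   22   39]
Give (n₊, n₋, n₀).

Answer: (4, 0, 0)

Derivation:
step 0: pivot 62 → sign +
step 1: pivot 15/31 → sign +
step 2: pivot 14/15 → sign +
step 3: pivot 3/7 → sign +
signature = (4, 0, 0)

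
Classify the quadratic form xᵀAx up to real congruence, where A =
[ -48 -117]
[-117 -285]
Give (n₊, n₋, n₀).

Answer: (1, 1, 0)

Derivation:
step 0: pivot -48 → sign −
step 1: pivot 3/16 → sign +
signature = (1, 1, 0)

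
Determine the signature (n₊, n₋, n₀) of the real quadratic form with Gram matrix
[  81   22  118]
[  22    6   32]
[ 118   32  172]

step 0: pivot 81 → sign +
step 1: pivot 2/81 → sign +
step 2: row/col 2 already zero → sign 0
signature = (2, 0, 1)

Answer: (2, 0, 1)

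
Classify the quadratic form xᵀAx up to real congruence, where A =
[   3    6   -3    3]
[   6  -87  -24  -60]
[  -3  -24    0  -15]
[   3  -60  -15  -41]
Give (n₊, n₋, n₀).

Answer: (2, 1, 1)

Derivation:
step 0: pivot 3 → sign +
step 1: pivot -99 → sign −
step 2: pivot 3/11 → sign +
step 3: row/col 3 already zero → sign 0
signature = (2, 1, 1)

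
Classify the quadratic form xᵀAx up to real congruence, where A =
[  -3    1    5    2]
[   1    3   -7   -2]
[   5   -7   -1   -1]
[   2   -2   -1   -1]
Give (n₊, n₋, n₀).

step 0: pivot -3 → sign −
step 1: pivot 10/3 → sign +
step 2: pivot -6/5 → sign −
step 3: pivot -1/6 → sign −
signature = (1, 3, 0)

Answer: (1, 3, 0)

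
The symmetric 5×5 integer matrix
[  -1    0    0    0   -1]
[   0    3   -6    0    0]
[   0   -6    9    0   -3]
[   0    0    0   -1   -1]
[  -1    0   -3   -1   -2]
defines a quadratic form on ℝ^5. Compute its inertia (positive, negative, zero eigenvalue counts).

Answer: (2, 3, 0)

Derivation:
step 0: pivot -1 → sign −
step 1: pivot 3 → sign +
step 2: pivot -3 → sign −
step 3: pivot -1 → sign −
step 4: pivot 3 → sign +
signature = (2, 3, 0)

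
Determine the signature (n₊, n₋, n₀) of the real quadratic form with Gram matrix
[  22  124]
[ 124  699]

step 0: pivot 22 → sign +
step 1: pivot 1/11 → sign +
signature = (2, 0, 0)

Answer: (2, 0, 0)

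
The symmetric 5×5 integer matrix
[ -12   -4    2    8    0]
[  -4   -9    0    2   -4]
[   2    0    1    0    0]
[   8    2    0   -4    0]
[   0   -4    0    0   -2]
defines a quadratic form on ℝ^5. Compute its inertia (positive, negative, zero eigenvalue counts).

Answer: (1, 2, 2)

Derivation:
step 0: pivot -12 → sign −
step 1: pivot -23/3 → sign −
step 2: pivot 32/23 → sign +
step 3: row/col 3 already zero → sign 0
step 4: row/col 4 already zero → sign 0
signature = (1, 2, 2)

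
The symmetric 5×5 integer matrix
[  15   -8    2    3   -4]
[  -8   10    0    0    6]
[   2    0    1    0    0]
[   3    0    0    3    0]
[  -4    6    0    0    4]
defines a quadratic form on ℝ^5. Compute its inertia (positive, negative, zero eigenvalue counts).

Answer: (4, 0, 1)

Derivation:
step 0: pivot 15 → sign +
step 1: pivot 86/15 → sign +
step 2: pivot 23/43 → sign +
step 3: pivot 24/23 → sign +
step 4: row/col 4 already zero → sign 0
signature = (4, 0, 1)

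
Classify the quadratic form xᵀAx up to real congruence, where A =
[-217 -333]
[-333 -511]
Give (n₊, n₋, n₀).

step 0: pivot -217 → sign −
step 1: pivot 2/217 → sign +
signature = (1, 1, 0)

Answer: (1, 1, 0)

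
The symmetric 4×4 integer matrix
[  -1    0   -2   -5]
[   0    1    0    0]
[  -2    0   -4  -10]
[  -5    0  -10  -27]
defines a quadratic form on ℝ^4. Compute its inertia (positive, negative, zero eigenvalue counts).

Answer: (1, 2, 1)

Derivation:
step 0: pivot -1 → sign −
step 1: pivot 1 → sign +
step 2: pivot -2 → sign −
step 3: row/col 3 already zero → sign 0
signature = (1, 2, 1)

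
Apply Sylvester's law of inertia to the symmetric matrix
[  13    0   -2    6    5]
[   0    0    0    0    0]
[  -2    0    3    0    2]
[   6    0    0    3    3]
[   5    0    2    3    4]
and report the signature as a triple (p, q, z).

step 0: pivot 13 → sign +
step 1: pivot 35/13 → sign +
step 2: pivot -3/35 → sign −
step 3: row/col 3 already zero → sign 0
step 4: row/col 4 already zero → sign 0
signature = (2, 1, 2)

Answer: (2, 1, 2)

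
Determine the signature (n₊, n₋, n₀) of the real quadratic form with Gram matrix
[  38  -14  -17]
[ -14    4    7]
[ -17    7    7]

Answer: (1, 2, 0)

Derivation:
step 0: pivot 38 → sign +
step 1: pivot -22/19 → sign −
step 2: pivot -3/22 → sign −
signature = (1, 2, 0)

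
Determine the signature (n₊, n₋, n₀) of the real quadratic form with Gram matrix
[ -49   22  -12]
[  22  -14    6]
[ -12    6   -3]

Answer: (1, 2, 0)

Derivation:
step 0: pivot -49 → sign −
step 1: pivot -202/49 → sign −
step 2: pivot 3/101 → sign +
signature = (1, 2, 0)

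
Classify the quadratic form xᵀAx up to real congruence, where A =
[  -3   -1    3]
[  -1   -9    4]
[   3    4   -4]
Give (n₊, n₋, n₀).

Answer: (1, 2, 0)

Derivation:
step 0: pivot -3 → sign −
step 1: pivot -26/3 → sign −
step 2: pivot 1/26 → sign +
signature = (1, 2, 0)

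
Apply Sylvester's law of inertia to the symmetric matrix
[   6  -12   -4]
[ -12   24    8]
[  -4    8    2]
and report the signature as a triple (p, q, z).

step 0: pivot 6 → sign +
step 1: pivot -2/3 → sign −
step 2: row/col 2 already zero → sign 0
signature = (1, 1, 1)

Answer: (1, 1, 1)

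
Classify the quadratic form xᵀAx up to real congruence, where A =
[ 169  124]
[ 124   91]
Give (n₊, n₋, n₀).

Answer: (2, 0, 0)

Derivation:
step 0: pivot 169 → sign +
step 1: pivot 3/169 → sign +
signature = (2, 0, 0)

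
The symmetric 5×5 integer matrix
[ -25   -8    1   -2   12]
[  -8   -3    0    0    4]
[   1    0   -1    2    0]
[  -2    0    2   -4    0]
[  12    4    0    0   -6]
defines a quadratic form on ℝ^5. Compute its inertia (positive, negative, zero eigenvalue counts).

Answer: (0, 3, 2)

Derivation:
step 0: pivot -25 → sign −
step 1: pivot -11/25 → sign −
step 2: pivot -8/11 → sign −
step 3: row/col 3 already zero → sign 0
step 4: row/col 4 already zero → sign 0
signature = (0, 3, 2)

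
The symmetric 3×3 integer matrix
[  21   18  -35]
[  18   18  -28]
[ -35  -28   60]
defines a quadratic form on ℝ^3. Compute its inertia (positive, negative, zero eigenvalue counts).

step 0: pivot 21 → sign +
step 1: pivot 18/7 → sign +
step 2: pivot 1/9 → sign +
signature = (3, 0, 0)

Answer: (3, 0, 0)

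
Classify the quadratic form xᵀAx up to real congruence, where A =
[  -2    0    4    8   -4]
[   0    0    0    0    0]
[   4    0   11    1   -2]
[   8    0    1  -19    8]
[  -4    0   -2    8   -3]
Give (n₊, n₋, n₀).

step 0: pivot -2 → sign −
step 1: pivot 19 → sign +
step 2: pivot -42/19 → sign −
step 3: pivot 1/7 → sign +
step 4: row/col 4 already zero → sign 0
signature = (2, 2, 1)

Answer: (2, 2, 1)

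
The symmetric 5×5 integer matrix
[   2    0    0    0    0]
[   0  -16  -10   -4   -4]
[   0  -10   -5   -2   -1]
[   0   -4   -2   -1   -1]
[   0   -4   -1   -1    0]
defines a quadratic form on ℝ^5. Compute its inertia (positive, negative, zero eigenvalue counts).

step 0: pivot 2 → sign +
step 1: pivot -16 → sign −
step 2: pivot 5/4 → sign +
step 3: pivot -1/5 → sign −
step 4: pivot 1 → sign +
signature = (3, 2, 0)

Answer: (3, 2, 0)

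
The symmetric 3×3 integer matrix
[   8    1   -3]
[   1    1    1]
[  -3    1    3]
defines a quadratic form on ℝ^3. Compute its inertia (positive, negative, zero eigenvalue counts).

step 0: pivot 8 → sign +
step 1: pivot 7/8 → sign +
step 2: pivot -2/7 → sign −
signature = (2, 1, 0)

Answer: (2, 1, 0)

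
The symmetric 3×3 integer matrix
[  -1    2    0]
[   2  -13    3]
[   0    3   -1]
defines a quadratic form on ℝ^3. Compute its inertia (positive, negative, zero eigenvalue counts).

step 0: pivot -1 → sign −
step 1: pivot -9 → sign −
step 2: row/col 2 already zero → sign 0
signature = (0, 2, 1)

Answer: (0, 2, 1)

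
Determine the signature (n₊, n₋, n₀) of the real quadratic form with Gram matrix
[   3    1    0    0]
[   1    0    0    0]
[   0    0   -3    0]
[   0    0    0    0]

step 0: pivot 3 → sign +
step 1: pivot -1/3 → sign −
step 2: pivot -3 → sign −
step 3: row/col 3 already zero → sign 0
signature = (1, 2, 1)

Answer: (1, 2, 1)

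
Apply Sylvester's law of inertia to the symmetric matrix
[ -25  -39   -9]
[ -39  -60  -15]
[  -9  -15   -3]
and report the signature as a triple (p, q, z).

step 0: pivot -25 → sign −
step 1: pivot 21/25 → sign +
step 2: pivot -6/7 → sign −
signature = (1, 2, 0)

Answer: (1, 2, 0)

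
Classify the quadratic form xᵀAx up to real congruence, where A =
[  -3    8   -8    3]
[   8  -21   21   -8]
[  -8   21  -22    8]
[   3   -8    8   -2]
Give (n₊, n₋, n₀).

Answer: (2, 2, 0)

Derivation:
step 0: pivot -3 → sign −
step 1: pivot 1/3 → sign +
step 2: pivot -1 → sign −
step 3: pivot 1 → sign +
signature = (2, 2, 0)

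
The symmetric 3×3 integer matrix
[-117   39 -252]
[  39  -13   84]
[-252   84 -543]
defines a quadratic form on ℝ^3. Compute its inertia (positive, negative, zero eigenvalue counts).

step 0: pivot -117 → sign −
step 1: pivot -3/13 → sign −
step 2: row/col 2 already zero → sign 0
signature = (0, 2, 1)

Answer: (0, 2, 1)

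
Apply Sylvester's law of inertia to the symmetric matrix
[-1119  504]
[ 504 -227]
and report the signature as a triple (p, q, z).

Answer: (1, 1, 0)

Derivation:
step 0: pivot -1119 → sign −
step 1: pivot 1/373 → sign +
signature = (1, 1, 0)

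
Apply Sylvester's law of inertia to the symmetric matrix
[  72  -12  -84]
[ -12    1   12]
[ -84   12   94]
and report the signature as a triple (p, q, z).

step 0: pivot 72 → sign +
step 1: pivot -1 → sign −
step 2: row/col 2 already zero → sign 0
signature = (1, 1, 1)

Answer: (1, 1, 1)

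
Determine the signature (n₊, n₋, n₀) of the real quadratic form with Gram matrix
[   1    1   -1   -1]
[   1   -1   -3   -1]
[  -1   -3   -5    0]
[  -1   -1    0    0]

Answer: (1, 3, 0)

Derivation:
step 0: pivot 1 → sign +
step 1: pivot -2 → sign −
step 2: pivot -4 → sign −
step 3: pivot -3/4 → sign −
signature = (1, 3, 0)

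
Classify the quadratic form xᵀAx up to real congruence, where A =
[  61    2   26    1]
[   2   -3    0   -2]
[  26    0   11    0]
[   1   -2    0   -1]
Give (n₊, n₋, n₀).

step 0: pivot 61 → sign +
step 1: pivot -187/61 → sign −
step 2: pivot 29/187 → sign +
step 3: pivot 6/29 → sign +
signature = (3, 1, 0)

Answer: (3, 1, 0)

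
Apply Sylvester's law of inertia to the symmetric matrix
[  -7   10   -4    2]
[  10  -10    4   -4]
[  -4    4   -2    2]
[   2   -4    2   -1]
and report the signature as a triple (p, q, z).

step 0: pivot -7 → sign −
step 1: pivot 30/7 → sign +
step 2: pivot -2/5 → sign −
step 3: pivot -1/3 → sign −
signature = (1, 3, 0)

Answer: (1, 3, 0)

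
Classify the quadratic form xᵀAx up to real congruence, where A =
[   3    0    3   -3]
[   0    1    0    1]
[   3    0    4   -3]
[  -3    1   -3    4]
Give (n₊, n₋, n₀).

step 0: pivot 3 → sign +
step 1: pivot 1 → sign +
step 2: pivot 1 → sign +
step 3: row/col 3 already zero → sign 0
signature = (3, 0, 1)

Answer: (3, 0, 1)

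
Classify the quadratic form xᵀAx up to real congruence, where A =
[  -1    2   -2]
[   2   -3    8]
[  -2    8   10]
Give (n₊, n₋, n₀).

Answer: (1, 2, 0)

Derivation:
step 0: pivot -1 → sign −
step 1: pivot 1 → sign +
step 2: pivot -2 → sign −
signature = (1, 2, 0)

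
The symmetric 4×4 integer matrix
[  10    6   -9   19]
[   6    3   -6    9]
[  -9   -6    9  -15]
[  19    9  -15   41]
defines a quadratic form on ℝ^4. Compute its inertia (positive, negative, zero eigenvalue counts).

step 0: pivot 10 → sign +
step 1: pivot -3/5 → sign −
step 2: pivot 3/2 → sign +
step 3: pivot 1 → sign +
signature = (3, 1, 0)

Answer: (3, 1, 0)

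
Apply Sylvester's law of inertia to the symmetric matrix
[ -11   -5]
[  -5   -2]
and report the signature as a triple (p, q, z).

step 0: pivot -11 → sign −
step 1: pivot 3/11 → sign +
signature = (1, 1, 0)

Answer: (1, 1, 0)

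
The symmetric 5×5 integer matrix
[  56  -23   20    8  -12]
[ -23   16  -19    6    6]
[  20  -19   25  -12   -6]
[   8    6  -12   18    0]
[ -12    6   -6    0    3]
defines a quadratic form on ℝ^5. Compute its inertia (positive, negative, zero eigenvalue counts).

step 0: pivot 56 → sign +
step 1: pivot 367/56 → sign +
step 2: pivot 39/367 → sign +
step 3: pivot 2 → sign +
step 4: pivot 3/13 → sign +
signature = (5, 0, 0)

Answer: (5, 0, 0)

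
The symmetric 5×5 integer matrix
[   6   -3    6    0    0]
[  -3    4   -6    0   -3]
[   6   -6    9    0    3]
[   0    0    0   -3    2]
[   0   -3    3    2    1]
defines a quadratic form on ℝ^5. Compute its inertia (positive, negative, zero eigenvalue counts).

step 0: pivot 6 → sign +
step 1: pivot 5/2 → sign +
step 2: pivot -3/5 → sign −
step 3: pivot -3 → sign −
step 4: pivot -2/3 → sign −
signature = (2, 3, 0)

Answer: (2, 3, 0)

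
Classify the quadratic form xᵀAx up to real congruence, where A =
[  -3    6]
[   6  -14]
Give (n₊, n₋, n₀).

Answer: (0, 2, 0)

Derivation:
step 0: pivot -3 → sign −
step 1: pivot -2 → sign −
signature = (0, 2, 0)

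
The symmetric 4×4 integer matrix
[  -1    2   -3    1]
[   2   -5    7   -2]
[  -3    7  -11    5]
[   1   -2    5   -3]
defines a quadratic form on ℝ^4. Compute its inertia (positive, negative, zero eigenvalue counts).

step 0: pivot -1 → sign −
step 1: pivot -1 → sign −
step 2: pivot -1 → sign −
step 3: pivot 2 → sign +
signature = (1, 3, 0)

Answer: (1, 3, 0)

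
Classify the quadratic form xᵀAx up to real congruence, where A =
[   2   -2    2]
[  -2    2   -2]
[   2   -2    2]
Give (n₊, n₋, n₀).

Answer: (1, 0, 2)

Derivation:
step 0: pivot 2 → sign +
step 1: row/col 1 already zero → sign 0
step 2: row/col 2 already zero → sign 0
signature = (1, 0, 2)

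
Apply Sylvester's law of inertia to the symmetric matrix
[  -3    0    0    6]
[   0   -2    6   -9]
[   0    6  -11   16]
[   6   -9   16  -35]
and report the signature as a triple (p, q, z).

step 0: pivot -3 → sign −
step 1: pivot -2 → sign −
step 2: pivot 7 → sign +
step 3: pivot 3/14 → sign +
signature = (2, 2, 0)

Answer: (2, 2, 0)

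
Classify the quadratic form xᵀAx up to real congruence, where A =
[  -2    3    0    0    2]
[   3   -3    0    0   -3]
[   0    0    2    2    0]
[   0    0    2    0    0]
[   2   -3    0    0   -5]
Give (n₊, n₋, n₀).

step 0: pivot -2 → sign −
step 1: pivot 3/2 → sign +
step 2: pivot 2 → sign +
step 3: pivot -2 → sign −
step 4: pivot -3 → sign −
signature = (2, 3, 0)

Answer: (2, 3, 0)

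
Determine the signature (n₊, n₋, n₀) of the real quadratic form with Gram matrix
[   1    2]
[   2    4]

Answer: (1, 0, 1)

Derivation:
step 0: pivot 1 → sign +
step 1: row/col 1 already zero → sign 0
signature = (1, 0, 1)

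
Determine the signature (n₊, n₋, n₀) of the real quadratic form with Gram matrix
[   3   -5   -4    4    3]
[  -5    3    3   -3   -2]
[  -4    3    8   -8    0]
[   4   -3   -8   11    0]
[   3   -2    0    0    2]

step 0: pivot 3 → sign +
step 1: pivot -16/3 → sign −
step 2: pivot 83/16 → sign +
step 3: pivot 3 → sign +
step 4: pivot -3/83 → sign −
signature = (3, 2, 0)

Answer: (3, 2, 0)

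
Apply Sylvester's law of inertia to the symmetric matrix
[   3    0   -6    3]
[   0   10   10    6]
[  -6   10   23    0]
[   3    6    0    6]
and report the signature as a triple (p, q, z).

step 0: pivot 3 → sign +
step 1: pivot 10 → sign +
step 2: pivot 1 → sign +
step 3: pivot -3/5 → sign −
signature = (3, 1, 0)

Answer: (3, 1, 0)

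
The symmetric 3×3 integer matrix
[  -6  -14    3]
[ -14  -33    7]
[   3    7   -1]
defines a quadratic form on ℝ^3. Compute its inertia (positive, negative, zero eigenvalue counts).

step 0: pivot -6 → sign −
step 1: pivot -1/3 → sign −
step 2: pivot 1/2 → sign +
signature = (1, 2, 0)

Answer: (1, 2, 0)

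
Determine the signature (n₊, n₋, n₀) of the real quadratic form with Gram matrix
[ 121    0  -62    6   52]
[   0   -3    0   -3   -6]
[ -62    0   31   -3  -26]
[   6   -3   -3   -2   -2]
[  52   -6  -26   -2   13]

Answer: (3, 2, 0)

Derivation:
step 0: pivot 121 → sign +
step 1: pivot -3 → sign −
step 2: pivot -93/121 → sign −
step 3: pivot 22/31 → sign +
step 4: pivot 1/11 → sign +
signature = (3, 2, 0)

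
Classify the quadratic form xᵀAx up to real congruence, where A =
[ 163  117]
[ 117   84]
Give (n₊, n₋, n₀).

Answer: (2, 0, 0)

Derivation:
step 0: pivot 163 → sign +
step 1: pivot 3/163 → sign +
signature = (2, 0, 0)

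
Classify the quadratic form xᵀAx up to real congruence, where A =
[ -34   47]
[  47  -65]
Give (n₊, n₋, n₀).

step 0: pivot -34 → sign −
step 1: pivot -1/34 → sign −
signature = (0, 2, 0)

Answer: (0, 2, 0)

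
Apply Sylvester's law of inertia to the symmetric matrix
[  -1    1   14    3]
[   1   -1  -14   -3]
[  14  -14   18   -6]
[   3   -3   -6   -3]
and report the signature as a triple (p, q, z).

Answer: (1, 2, 1)

Derivation:
step 0: pivot -1 → sign −
step 1: pivot 214 → sign +
step 2: pivot -6/107 → sign −
step 3: row/col 3 already zero → sign 0
signature = (1, 2, 1)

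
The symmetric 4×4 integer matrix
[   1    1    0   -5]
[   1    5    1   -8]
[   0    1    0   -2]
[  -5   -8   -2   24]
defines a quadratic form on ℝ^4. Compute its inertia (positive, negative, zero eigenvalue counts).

Answer: (3, 1, 0)

Derivation:
step 0: pivot 1 → sign +
step 1: pivot 4 → sign +
step 2: pivot -1/4 → sign −
step 3: pivot 3 → sign +
signature = (3, 1, 0)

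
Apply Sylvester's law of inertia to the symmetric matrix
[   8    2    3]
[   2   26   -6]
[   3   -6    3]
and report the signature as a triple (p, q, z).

Answer: (3, 0, 0)

Derivation:
step 0: pivot 8 → sign +
step 1: pivot 51/2 → sign +
step 2: pivot 3/34 → sign +
signature = (3, 0, 0)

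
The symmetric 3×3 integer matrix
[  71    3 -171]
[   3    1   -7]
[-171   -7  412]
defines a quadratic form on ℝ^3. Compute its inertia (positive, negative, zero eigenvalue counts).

Answer: (3, 0, 0)

Derivation:
step 0: pivot 71 → sign +
step 1: pivot 62/71 → sign +
step 2: pivot 3/31 → sign +
signature = (3, 0, 0)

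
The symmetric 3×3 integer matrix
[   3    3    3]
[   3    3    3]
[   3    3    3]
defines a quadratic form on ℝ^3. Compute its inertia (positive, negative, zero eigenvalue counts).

step 0: pivot 3 → sign +
step 1: row/col 1 already zero → sign 0
step 2: row/col 2 already zero → sign 0
signature = (1, 0, 2)

Answer: (1, 0, 2)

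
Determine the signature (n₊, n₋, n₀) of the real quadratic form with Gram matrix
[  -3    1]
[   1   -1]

step 0: pivot -3 → sign −
step 1: pivot -2/3 → sign −
signature = (0, 2, 0)

Answer: (0, 2, 0)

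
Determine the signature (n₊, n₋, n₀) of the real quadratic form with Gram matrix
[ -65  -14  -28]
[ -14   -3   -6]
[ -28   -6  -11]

step 0: pivot -65 → sign −
step 1: pivot 1/65 → sign +
step 2: pivot 1 → sign +
signature = (2, 1, 0)

Answer: (2, 1, 0)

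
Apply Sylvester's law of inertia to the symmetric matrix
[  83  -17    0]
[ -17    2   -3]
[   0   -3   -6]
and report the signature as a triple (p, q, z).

step 0: pivot 83 → sign +
step 1: pivot -123/83 → sign −
step 2: pivot 3/41 → sign +
signature = (2, 1, 0)

Answer: (2, 1, 0)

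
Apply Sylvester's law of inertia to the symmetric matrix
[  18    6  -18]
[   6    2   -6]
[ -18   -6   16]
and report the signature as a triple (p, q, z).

step 0: pivot 18 → sign +
step 1: pivot -2 → sign −
step 2: row/col 2 already zero → sign 0
signature = (1, 1, 1)

Answer: (1, 1, 1)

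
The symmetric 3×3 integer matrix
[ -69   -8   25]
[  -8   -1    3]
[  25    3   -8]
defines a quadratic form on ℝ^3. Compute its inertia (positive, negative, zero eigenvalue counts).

Answer: (1, 2, 0)

Derivation:
step 0: pivot -69 → sign −
step 1: pivot -5/69 → sign −
step 2: pivot 6/5 → sign +
signature = (1, 2, 0)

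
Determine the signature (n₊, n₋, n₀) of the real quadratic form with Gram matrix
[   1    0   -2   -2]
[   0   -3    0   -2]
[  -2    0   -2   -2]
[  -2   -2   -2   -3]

step 0: pivot 1 → sign +
step 1: pivot -3 → sign −
step 2: pivot -6 → sign −
step 3: pivot 1/3 → sign +
signature = (2, 2, 0)

Answer: (2, 2, 0)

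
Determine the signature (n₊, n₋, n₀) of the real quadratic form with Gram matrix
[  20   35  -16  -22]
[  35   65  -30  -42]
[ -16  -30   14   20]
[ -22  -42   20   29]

step 0: pivot 20 → sign +
step 1: pivot 15/4 → sign +
step 2: pivot 2/15 → sign +
step 3: pivot -3/5 → sign −
signature = (3, 1, 0)

Answer: (3, 1, 0)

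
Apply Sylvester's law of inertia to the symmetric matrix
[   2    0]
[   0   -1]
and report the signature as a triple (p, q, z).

Answer: (1, 1, 0)

Derivation:
step 0: pivot 2 → sign +
step 1: pivot -1 → sign −
signature = (1, 1, 0)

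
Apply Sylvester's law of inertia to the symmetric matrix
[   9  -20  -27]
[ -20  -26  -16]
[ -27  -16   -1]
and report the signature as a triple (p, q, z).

step 0: pivot 9 → sign +
step 1: pivot -634/9 → sign −
step 2: pivot -2/317 → sign −
signature = (1, 2, 0)

Answer: (1, 2, 0)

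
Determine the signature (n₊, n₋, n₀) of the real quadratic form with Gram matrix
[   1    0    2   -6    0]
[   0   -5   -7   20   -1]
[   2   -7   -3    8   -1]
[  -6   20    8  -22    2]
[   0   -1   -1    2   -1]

Answer: (2, 2, 1)

Derivation:
step 0: pivot 1 → sign +
step 1: pivot -5 → sign −
step 2: pivot 14/5 → sign +
step 3: pivot -6/7 → sign −
step 4: row/col 4 already zero → sign 0
signature = (2, 2, 1)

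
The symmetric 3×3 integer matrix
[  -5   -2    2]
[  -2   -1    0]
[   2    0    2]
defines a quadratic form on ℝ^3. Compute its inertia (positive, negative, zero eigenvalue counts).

Answer: (1, 2, 0)

Derivation:
step 0: pivot -5 → sign −
step 1: pivot -1/5 → sign −
step 2: pivot 6 → sign +
signature = (1, 2, 0)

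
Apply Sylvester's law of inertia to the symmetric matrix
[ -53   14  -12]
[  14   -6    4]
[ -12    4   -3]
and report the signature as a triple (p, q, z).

step 0: pivot -53 → sign −
step 1: pivot -122/53 → sign −
step 2: pivot 1/61 → sign +
signature = (1, 2, 0)

Answer: (1, 2, 0)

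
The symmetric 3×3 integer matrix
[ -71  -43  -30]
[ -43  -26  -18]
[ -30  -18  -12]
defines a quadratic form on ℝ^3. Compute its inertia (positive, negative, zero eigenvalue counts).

step 0: pivot -71 → sign −
step 1: pivot 3/71 → sign +
step 2: row/col 2 already zero → sign 0
signature = (1, 1, 1)

Answer: (1, 1, 1)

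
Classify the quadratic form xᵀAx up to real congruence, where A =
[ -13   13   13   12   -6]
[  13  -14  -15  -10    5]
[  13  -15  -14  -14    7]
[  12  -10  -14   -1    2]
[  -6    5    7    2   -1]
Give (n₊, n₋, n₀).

step 0: pivot -13 → sign −
step 1: pivot -1 → sign −
step 2: pivot 3 → sign +
step 3: pivot 27/13 → sign +
step 4: pivot -1/3 → sign −
signature = (2, 3, 0)

Answer: (2, 3, 0)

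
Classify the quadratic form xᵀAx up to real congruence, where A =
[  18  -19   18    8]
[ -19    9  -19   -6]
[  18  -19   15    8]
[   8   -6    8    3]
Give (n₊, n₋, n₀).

step 0: pivot 18 → sign +
step 1: pivot -199/18 → sign −
step 2: pivot -3 → sign −
step 3: pivot -3/199 → sign −
signature = (1, 3, 0)

Answer: (1, 3, 0)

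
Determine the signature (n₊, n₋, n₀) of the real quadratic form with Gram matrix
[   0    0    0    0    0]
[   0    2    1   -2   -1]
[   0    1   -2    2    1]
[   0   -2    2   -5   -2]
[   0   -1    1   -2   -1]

Answer: (1, 3, 1)

Derivation:
step 0: pivot 2 → sign +
step 1: pivot -5/2 → sign −
step 2: pivot -17/5 → sign −
step 3: pivot -3/17 → sign −
step 4: row/col 4 already zero → sign 0
signature = (1, 3, 1)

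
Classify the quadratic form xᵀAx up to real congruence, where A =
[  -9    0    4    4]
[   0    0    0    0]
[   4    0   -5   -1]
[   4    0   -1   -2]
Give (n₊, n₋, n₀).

Answer: (0, 3, 1)

Derivation:
step 0: pivot -9 → sign −
step 1: pivot -29/9 → sign −
step 2: pivot -1/29 → sign −
step 3: row/col 3 already zero → sign 0
signature = (0, 3, 1)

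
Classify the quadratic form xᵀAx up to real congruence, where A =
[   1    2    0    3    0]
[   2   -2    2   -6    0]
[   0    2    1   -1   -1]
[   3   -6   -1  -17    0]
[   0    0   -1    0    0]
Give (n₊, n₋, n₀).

step 0: pivot 1 → sign +
step 1: pivot -6 → sign −
step 2: pivot 5/3 → sign +
step 3: pivot -17 → sign −
step 4: pivot -6/85 → sign −
signature = (2, 3, 0)

Answer: (2, 3, 0)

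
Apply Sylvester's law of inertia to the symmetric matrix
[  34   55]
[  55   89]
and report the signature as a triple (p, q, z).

step 0: pivot 34 → sign +
step 1: pivot 1/34 → sign +
signature = (2, 0, 0)

Answer: (2, 0, 0)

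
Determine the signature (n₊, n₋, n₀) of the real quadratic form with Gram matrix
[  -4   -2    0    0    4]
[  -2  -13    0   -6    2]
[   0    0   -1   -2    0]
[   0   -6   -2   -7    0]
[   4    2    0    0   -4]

step 0: pivot -4 → sign −
step 1: pivot -12 → sign −
step 2: pivot -1 → sign −
step 3: row/col 3 already zero → sign 0
step 4: row/col 4 already zero → sign 0
signature = (0, 3, 2)

Answer: (0, 3, 2)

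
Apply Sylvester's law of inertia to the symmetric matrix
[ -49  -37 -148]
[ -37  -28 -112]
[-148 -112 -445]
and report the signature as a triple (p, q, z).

step 0: pivot -49 → sign −
step 1: pivot -3/49 → sign −
step 2: pivot 3 → sign +
signature = (1, 2, 0)

Answer: (1, 2, 0)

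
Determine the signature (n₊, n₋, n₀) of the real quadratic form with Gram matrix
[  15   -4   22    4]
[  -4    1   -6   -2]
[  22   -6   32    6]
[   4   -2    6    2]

Answer: (2, 2, 0)

Derivation:
step 0: pivot 15 → sign +
step 1: pivot -1/15 → sign −
step 2: pivot 14 → sign +
step 3: pivot -2/7 → sign −
signature = (2, 2, 0)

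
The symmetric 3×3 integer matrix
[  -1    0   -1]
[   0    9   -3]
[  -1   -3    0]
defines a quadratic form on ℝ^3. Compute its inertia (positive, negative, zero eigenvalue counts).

Answer: (1, 1, 1)

Derivation:
step 0: pivot -1 → sign −
step 1: pivot 9 → sign +
step 2: row/col 2 already zero → sign 0
signature = (1, 1, 1)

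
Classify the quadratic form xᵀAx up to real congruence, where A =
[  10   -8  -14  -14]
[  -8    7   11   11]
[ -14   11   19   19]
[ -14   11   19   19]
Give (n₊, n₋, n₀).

Answer: (2, 1, 1)

Derivation:
step 0: pivot 10 → sign +
step 1: pivot 3/5 → sign +
step 2: pivot -2/3 → sign −
step 3: row/col 3 already zero → sign 0
signature = (2, 1, 1)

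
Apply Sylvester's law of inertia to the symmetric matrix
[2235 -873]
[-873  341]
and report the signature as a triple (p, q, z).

step 0: pivot 2235 → sign +
step 1: pivot 2/745 → sign +
signature = (2, 0, 0)

Answer: (2, 0, 0)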